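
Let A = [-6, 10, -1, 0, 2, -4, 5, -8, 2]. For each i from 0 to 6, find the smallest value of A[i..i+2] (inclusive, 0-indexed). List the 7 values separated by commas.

Sliding a size-3 window across the 9 values:
[-6, 10, -1] → min -6
[10, -1, 0] → min -1
[-1, 0, 2] → min -1
[0, 2, -4] → min -4
[2, -4, 5] → min -4
[-4, 5, -8] → min -8
[5, -8, 2] → min -8

-6, -1, -1, -4, -4, -8, -8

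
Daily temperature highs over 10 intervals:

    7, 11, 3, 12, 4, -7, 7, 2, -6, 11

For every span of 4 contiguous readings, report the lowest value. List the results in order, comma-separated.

Sliding a size-4 window across the 10 values:
[7, 11, 3, 12] → min 3
[11, 3, 12, 4] → min 3
[3, 12, 4, -7] → min -7
[12, 4, -7, 7] → min -7
[4, -7, 7, 2] → min -7
[-7, 7, 2, -6] → min -7
[7, 2, -6, 11] → min -6

3, 3, -7, -7, -7, -7, -6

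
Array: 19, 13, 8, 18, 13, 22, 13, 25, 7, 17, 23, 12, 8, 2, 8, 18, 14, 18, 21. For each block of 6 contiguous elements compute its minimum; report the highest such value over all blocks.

8

(19, 13, 8, 18, 13, 22) → min 8
(13, 8, 18, 13, 22, 13) → min 8
(8, 18, 13, 22, 13, 25) → min 8
(18, 13, 22, 13, 25, 7) → min 7
(13, 22, 13, 25, 7, 17) → min 7
(22, 13, 25, 7, 17, 23) → min 7
(13, 25, 7, 17, 23, 12) → min 7
(25, 7, 17, 23, 12, 8) → min 7
(7, 17, 23, 12, 8, 2) → min 2
(17, 23, 12, 8, 2, 8) → min 2
(23, 12, 8, 2, 8, 18) → min 2
(12, 8, 2, 8, 18, 14) → min 2
(8, 2, 8, 18, 14, 18) → min 2
(2, 8, 18, 14, 18, 21) → min 2
Highest of these is 8.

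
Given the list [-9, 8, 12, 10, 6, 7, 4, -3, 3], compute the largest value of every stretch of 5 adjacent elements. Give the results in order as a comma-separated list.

[-9, 8, 12, 10, 6] → max 12
[8, 12, 10, 6, 7] → max 12
[12, 10, 6, 7, 4] → max 12
[10, 6, 7, 4, -3] → max 10
[6, 7, 4, -3, 3] → max 7

12, 12, 12, 10, 7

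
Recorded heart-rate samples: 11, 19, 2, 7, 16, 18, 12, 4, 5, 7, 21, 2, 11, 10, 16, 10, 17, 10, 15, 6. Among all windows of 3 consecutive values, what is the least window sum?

16

Each size-3 window and its sum:
11 19 2 → sum 32
19 2 7 → sum 28
2 7 16 → sum 25
7 16 18 → sum 41
16 18 12 → sum 46
18 12 4 → sum 34
12 4 5 → sum 21
4 5 7 → sum 16
5 7 21 → sum 33
7 21 2 → sum 30
21 2 11 → sum 34
2 11 10 → sum 23
11 10 16 → sum 37
10 16 10 → sum 36
16 10 17 → sum 43
10 17 10 → sum 37
17 10 15 → sum 42
10 15 6 → sum 31
Least of these is 16.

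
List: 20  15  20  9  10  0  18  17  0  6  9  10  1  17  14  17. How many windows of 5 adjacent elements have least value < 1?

8

20 15 20 9 10 → min 9
15 20 9 10 0 → min 0  < 1 ✓
20 9 10 0 18 → min 0  < 1 ✓
9 10 0 18 17 → min 0  < 1 ✓
10 0 18 17 0 → min 0  < 1 ✓
0 18 17 0 6 → min 0  < 1 ✓
18 17 0 6 9 → min 0  < 1 ✓
17 0 6 9 10 → min 0  < 1 ✓
0 6 9 10 1 → min 0  < 1 ✓
6 9 10 1 17 → min 1
9 10 1 17 14 → min 1
10 1 17 14 17 → min 1
8 windows satisfy the condition.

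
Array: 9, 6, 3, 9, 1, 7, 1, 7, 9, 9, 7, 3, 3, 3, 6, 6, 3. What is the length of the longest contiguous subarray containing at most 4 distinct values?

[9] 1 distinct, len 1
[9, 6] 2 distinct, len 2
[9, 6, 3] 3 distinct, len 3
[9, 6, 3, 9] 3 distinct, len 4
[9, 6, 3, 9, 1] 4 distinct, len 5
[3, 9, 1, 7] 4 distinct, len 4
[3, 9, 1, 7, 1] 4 distinct, len 5
[3, 9, 1, 7, 1, 7] 4 distinct, len 6
[3, 9, 1, 7, 1, 7, 9] 4 distinct, len 7
[3, 9, 1, 7, 1, 7, 9, 9] 4 distinct, len 8
[3, 9, 1, 7, 1, 7, 9, 9, 7] 4 distinct, len 9
[3, 9, 1, 7, 1, 7, 9, 9, 7, 3] 4 distinct, len 10
[3, 9, 1, 7, 1, 7, 9, 9, 7, 3, 3] 4 distinct, len 11
[3, 9, 1, 7, 1, 7, 9, 9, 7, 3, 3, 3] 4 distinct, len 12
[7, 9, 9, 7, 3, 3, 3, 6] 4 distinct, len 8
[7, 9, 9, 7, 3, 3, 3, 6, 6] 4 distinct, len 9
[7, 9, 9, 7, 3, 3, 3, 6, 6, 3] 4 distinct, len 10
Longest length with ≤4 distinct: 12.

12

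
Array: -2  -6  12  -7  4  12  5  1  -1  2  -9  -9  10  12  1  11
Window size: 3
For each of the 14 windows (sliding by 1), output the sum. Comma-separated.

Sliding a size-3 window across the 16 values:
-2 -6 12 → sum 4
-6 12 -7 → sum -1
12 -7 4 → sum 9
-7 4 12 → sum 9
4 12 5 → sum 21
12 5 1 → sum 18
5 1 -1 → sum 5
1 -1 2 → sum 2
-1 2 -9 → sum -8
2 -9 -9 → sum -16
-9 -9 10 → sum -8
-9 10 12 → sum 13
10 12 1 → sum 23
12 1 11 → sum 24

4, -1, 9, 9, 21, 18, 5, 2, -8, -16, -8, 13, 23, 24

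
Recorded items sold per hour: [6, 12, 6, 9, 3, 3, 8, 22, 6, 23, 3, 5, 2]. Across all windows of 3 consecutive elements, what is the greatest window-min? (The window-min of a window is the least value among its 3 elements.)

6 12 6 → min 6
12 6 9 → min 6
6 9 3 → min 3
9 3 3 → min 3
3 3 8 → min 3
3 8 22 → min 3
8 22 6 → min 6
22 6 23 → min 6
6 23 3 → min 3
23 3 5 → min 3
3 5 2 → min 2
Greatest of these is 6.

6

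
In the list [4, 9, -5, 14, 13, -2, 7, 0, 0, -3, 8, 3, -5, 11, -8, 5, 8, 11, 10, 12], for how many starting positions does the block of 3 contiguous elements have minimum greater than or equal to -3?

10

(4, 9, -5) → min -5
(9, -5, 14) → min -5
(-5, 14, 13) → min -5
(14, 13, -2) → min -2  ≥ -3 ✓
(13, -2, 7) → min -2  ≥ -3 ✓
(-2, 7, 0) → min -2  ≥ -3 ✓
(7, 0, 0) → min 0  ≥ -3 ✓
(0, 0, -3) → min -3  ≥ -3 ✓
(0, -3, 8) → min -3  ≥ -3 ✓
(-3, 8, 3) → min -3  ≥ -3 ✓
(8, 3, -5) → min -5
(3, -5, 11) → min -5
(-5, 11, -8) → min -8
(11, -8, 5) → min -8
(-8, 5, 8) → min -8
(5, 8, 11) → min 5  ≥ -3 ✓
(8, 11, 10) → min 8  ≥ -3 ✓
(11, 10, 12) → min 10  ≥ -3 ✓
10 windows satisfy the condition.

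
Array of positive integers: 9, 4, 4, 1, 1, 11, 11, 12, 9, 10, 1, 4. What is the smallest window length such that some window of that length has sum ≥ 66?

10

add 9: running sum 9 < 66
add 4: running sum 13 < 66
add 4: running sum 17 < 66
add 1: running sum 18 < 66
add 1: running sum 19 < 66
add 11: running sum 30 < 66
add 11: running sum 41 < 66
add 12: running sum 53 < 66
add 9: running sum 62 < 66
end 9: [9, 4, 4, 1, 1, 11, 11, 12, 9, 10] sum 72, len 10
end 10: [9, 4, 4, 1, 1, 11, 11, 12, 9, 10, 1] sum 73, len 11
end 11: [4, 4, 1, 1, 11, 11, 12, 9, 10, 1, 4] sum 68, len 11
Shortest qualifying length: 10.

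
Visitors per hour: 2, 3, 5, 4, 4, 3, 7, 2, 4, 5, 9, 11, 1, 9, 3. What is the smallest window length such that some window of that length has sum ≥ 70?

add 2: running sum 2 < 70
add 3: running sum 5 < 70
add 5: running sum 10 < 70
add 4: running sum 14 < 70
add 4: running sum 18 < 70
add 3: running sum 21 < 70
add 7: running sum 28 < 70
add 2: running sum 30 < 70
add 4: running sum 34 < 70
add 5: running sum 39 < 70
add 9: running sum 48 < 70
add 11: running sum 59 < 70
add 1: running sum 60 < 70
add 9: running sum 69 < 70
add 3: shortest ending here [3, 5, 4, 4, 3, 7, 2, 4, 5, 9, 11, 1, 9, 3] sum 70, len 14
Shortest qualifying length: 14.

14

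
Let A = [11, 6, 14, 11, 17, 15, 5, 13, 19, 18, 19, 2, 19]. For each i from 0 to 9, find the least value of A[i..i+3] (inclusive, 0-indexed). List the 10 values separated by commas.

6, 6, 11, 5, 5, 5, 5, 13, 2, 2

[11, 6, 14, 11] → min 6
[6, 14, 11, 17] → min 6
[14, 11, 17, 15] → min 11
[11, 17, 15, 5] → min 5
[17, 15, 5, 13] → min 5
[15, 5, 13, 19] → min 5
[5, 13, 19, 18] → min 5
[13, 19, 18, 19] → min 13
[19, 18, 19, 2] → min 2
[18, 19, 2, 19] → min 2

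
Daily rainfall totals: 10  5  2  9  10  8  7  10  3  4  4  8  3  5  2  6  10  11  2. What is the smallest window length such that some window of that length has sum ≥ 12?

add 10: running sum 10 < 12
end 1: [10, 5] sum 15, len 2
end 2: [10, 5, 2] sum 17, len 3
end 3: [5, 2, 9] sum 16, len 3
end 4: [9, 10] sum 19, len 2
end 5: [10, 8] sum 18, len 2
end 6: [8, 7] sum 15, len 2
end 7: [7, 10] sum 17, len 2
end 8: [10, 3] sum 13, len 2
end 9: [10, 3, 4] sum 17, len 3
end 10: [10, 3, 4, 4] sum 21, len 4
end 11: [4, 8] sum 12, len 2
end 12: [4, 8, 3] sum 15, len 3
end 13: [8, 3, 5] sum 16, len 3
end 14: [8, 3, 5, 2] sum 18, len 4
end 15: [5, 2, 6] sum 13, len 3
end 16: [6, 10] sum 16, len 2
end 17: [10, 11] sum 21, len 2
end 18: [11, 2] sum 13, len 2
Shortest qualifying length: 2.

2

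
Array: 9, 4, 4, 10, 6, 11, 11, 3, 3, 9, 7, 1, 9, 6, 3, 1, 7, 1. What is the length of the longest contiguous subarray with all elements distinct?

5

[9] len 1
[9, 4] len 2
[4] len 1
[4, 10] len 2
[4, 10, 6] len 3
[4, 10, 6, 11] len 4
[11] len 1
[11, 3] len 2
[3] len 1
[3, 9] len 2
[3, 9, 7] len 3
[3, 9, 7, 1] len 4
[7, 1, 9] len 3
[7, 1, 9, 6] len 4
[7, 1, 9, 6, 3] len 5
[9, 6, 3, 1] len 4
[9, 6, 3, 1, 7] len 5
[7, 1] len 2
Longest all-distinct length: 5.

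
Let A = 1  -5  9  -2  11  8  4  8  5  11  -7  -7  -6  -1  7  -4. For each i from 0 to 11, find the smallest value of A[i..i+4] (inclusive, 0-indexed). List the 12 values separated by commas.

Sliding a size-5 window across the 16 values:
1 -5 9 -2 11 → min -5
-5 9 -2 11 8 → min -5
9 -2 11 8 4 → min -2
-2 11 8 4 8 → min -2
11 8 4 8 5 → min 4
8 4 8 5 11 → min 4
4 8 5 11 -7 → min -7
8 5 11 -7 -7 → min -7
5 11 -7 -7 -6 → min -7
11 -7 -7 -6 -1 → min -7
-7 -7 -6 -1 7 → min -7
-7 -6 -1 7 -4 → min -7

-5, -5, -2, -2, 4, 4, -7, -7, -7, -7, -7, -7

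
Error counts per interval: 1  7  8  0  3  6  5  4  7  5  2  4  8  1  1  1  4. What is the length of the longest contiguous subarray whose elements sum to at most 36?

[1] sum 1 len 1
[1, 7] sum 8 len 2
[1, 7, 8] sum 16 len 3
[1, 7, 8, 0] sum 16 len 4
[1, 7, 8, 0, 3] sum 19 len 5
[1, 7, 8, 0, 3, 6] sum 25 len 6
[1, 7, 8, 0, 3, 6, 5] sum 30 len 7
[1, 7, 8, 0, 3, 6, 5, 4] sum 34 len 8
[8, 0, 3, 6, 5, 4, 7] sum 33 len 7
[0, 3, 6, 5, 4, 7, 5] sum 30 len 7
[0, 3, 6, 5, 4, 7, 5, 2] sum 32 len 8
[0, 3, 6, 5, 4, 7, 5, 2, 4] sum 36 len 9
[5, 4, 7, 5, 2, 4, 8] sum 35 len 7
[5, 4, 7, 5, 2, 4, 8, 1] sum 36 len 8
[4, 7, 5, 2, 4, 8, 1, 1] sum 32 len 8
[4, 7, 5, 2, 4, 8, 1, 1, 1] sum 33 len 9
[7, 5, 2, 4, 8, 1, 1, 1, 4] sum 33 len 9
Longest length seen: 9.

9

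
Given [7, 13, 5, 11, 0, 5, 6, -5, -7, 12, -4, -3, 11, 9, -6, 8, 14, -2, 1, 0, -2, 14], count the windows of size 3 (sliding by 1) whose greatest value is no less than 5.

(7, 13, 5) → max 13  ≥ 5 ✓
(13, 5, 11) → max 13  ≥ 5 ✓
(5, 11, 0) → max 11  ≥ 5 ✓
(11, 0, 5) → max 11  ≥ 5 ✓
(0, 5, 6) → max 6  ≥ 5 ✓
(5, 6, -5) → max 6  ≥ 5 ✓
(6, -5, -7) → max 6  ≥ 5 ✓
(-5, -7, 12) → max 12  ≥ 5 ✓
(-7, 12, -4) → max 12  ≥ 5 ✓
(12, -4, -3) → max 12  ≥ 5 ✓
(-4, -3, 11) → max 11  ≥ 5 ✓
(-3, 11, 9) → max 11  ≥ 5 ✓
(11, 9, -6) → max 11  ≥ 5 ✓
(9, -6, 8) → max 9  ≥ 5 ✓
(-6, 8, 14) → max 14  ≥ 5 ✓
(8, 14, -2) → max 14  ≥ 5 ✓
(14, -2, 1) → max 14  ≥ 5 ✓
(-2, 1, 0) → max 1
(1, 0, -2) → max 1
(0, -2, 14) → max 14  ≥ 5 ✓
18 windows satisfy the condition.

18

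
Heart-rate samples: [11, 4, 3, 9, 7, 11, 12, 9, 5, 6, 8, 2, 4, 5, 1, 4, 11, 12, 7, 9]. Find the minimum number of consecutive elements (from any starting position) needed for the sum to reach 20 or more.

Extend right; whenever the sum reaches 20, record the length and shrink from the left:
add 11: running sum 11 < 20
add 4: running sum 15 < 20
add 3: running sum 18 < 20
end 3: [11, 4, 3, 9] sum 27, len 4
end 4: [4, 3, 9, 7] sum 23, len 4
end 5: [9, 7, 11] sum 27, len 3
end 6: [11, 12] sum 23, len 2
end 7: [12, 9] sum 21, len 2
end 8: [12, 9, 5] sum 26, len 3
end 9: [9, 5, 6] sum 20, len 3
end 10: [9, 5, 6, 8] sum 28, len 4
end 11: [5, 6, 8, 2] sum 21, len 4
end 12: [6, 8, 2, 4] sum 20, len 4
end 13: [6, 8, 2, 4, 5] sum 25, len 5
end 14: [8, 2, 4, 5, 1] sum 20, len 5
end 15: [8, 2, 4, 5, 1, 4] sum 24, len 6
end 16: [5, 1, 4, 11] sum 21, len 4
end 17: [11, 12] sum 23, len 2
end 18: [11, 12, 7] sum 30, len 3
end 19: [12, 7, 9] sum 28, len 3
Shortest qualifying length: 2.

2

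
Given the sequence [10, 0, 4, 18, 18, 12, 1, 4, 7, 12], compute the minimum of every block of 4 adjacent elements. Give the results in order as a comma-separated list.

0, 0, 4, 1, 1, 1, 1

Sliding a size-4 window across the 10 values:
[10, 0, 4, 18] → min 0
[0, 4, 18, 18] → min 0
[4, 18, 18, 12] → min 4
[18, 18, 12, 1] → min 1
[18, 12, 1, 4] → min 1
[12, 1, 4, 7] → min 1
[1, 4, 7, 12] → min 1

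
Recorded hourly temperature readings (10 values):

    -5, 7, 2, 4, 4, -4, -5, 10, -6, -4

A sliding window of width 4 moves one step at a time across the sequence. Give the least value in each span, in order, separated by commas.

[-5, 7, 2, 4] → min -5
[7, 2, 4, 4] → min 2
[2, 4, 4, -4] → min -4
[4, 4, -4, -5] → min -5
[4, -4, -5, 10] → min -5
[-4, -5, 10, -6] → min -6
[-5, 10, -6, -4] → min -6

-5, 2, -4, -5, -5, -6, -6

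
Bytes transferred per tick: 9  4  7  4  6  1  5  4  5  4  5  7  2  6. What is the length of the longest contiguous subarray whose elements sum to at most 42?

[9] sum 9 len 1
[9, 4] sum 13 len 2
[9, 4, 7] sum 20 len 3
[9, 4, 7, 4] sum 24 len 4
[9, 4, 7, 4, 6] sum 30 len 5
[9, 4, 7, 4, 6, 1] sum 31 len 6
[9, 4, 7, 4, 6, 1, 5] sum 36 len 7
[9, 4, 7, 4, 6, 1, 5, 4] sum 40 len 8
[4, 7, 4, 6, 1, 5, 4, 5] sum 36 len 8
[4, 7, 4, 6, 1, 5, 4, 5, 4] sum 40 len 9
[7, 4, 6, 1, 5, 4, 5, 4, 5] sum 41 len 9
[4, 6, 1, 5, 4, 5, 4, 5, 7] sum 41 len 9
[6, 1, 5, 4, 5, 4, 5, 7, 2] sum 39 len 9
[1, 5, 4, 5, 4, 5, 7, 2, 6] sum 39 len 9
Longest length seen: 9.

9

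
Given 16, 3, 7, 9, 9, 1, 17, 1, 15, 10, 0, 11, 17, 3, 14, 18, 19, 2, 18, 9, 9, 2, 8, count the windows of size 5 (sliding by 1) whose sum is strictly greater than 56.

5

[16, 3, 7, 9, 9] → sum 44
[3, 7, 9, 9, 1] → sum 29
[7, 9, 9, 1, 17] → sum 43
[9, 9, 1, 17, 1] → sum 37
[9, 1, 17, 1, 15] → sum 43
[1, 17, 1, 15, 10] → sum 44
[17, 1, 15, 10, 0] → sum 43
[1, 15, 10, 0, 11] → sum 37
[15, 10, 0, 11, 17] → sum 53
[10, 0, 11, 17, 3] → sum 41
[0, 11, 17, 3, 14] → sum 45
[11, 17, 3, 14, 18] → sum 63  > 56 ✓
[17, 3, 14, 18, 19] → sum 71  > 56 ✓
[3, 14, 18, 19, 2] → sum 56
[14, 18, 19, 2, 18] → sum 71  > 56 ✓
[18, 19, 2, 18, 9] → sum 66  > 56 ✓
[19, 2, 18, 9, 9] → sum 57  > 56 ✓
[2, 18, 9, 9, 2] → sum 40
[18, 9, 9, 2, 8] → sum 46
5 windows satisfy the condition.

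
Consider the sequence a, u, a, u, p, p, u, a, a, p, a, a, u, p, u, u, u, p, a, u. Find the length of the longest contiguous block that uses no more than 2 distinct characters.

add a: window [a] (1 distinct), len 1
add u: window [a, u] (2 distinct), len 2
add a: window [a, u, a] (2 distinct), len 3
add u: window [a, u, a, u] (2 distinct), len 4
add p: window [u, p] (2 distinct), len 2
add p: window [u, p, p] (2 distinct), len 3
add u: window [u, p, p, u] (2 distinct), len 4
add a: window [u, a] (2 distinct), len 2
add a: window [u, a, a] (2 distinct), len 3
add p: window [a, a, p] (2 distinct), len 3
add a: window [a, a, p, a] (2 distinct), len 4
add a: window [a, a, p, a, a] (2 distinct), len 5
add u: window [a, a, u] (2 distinct), len 3
add p: window [u, p] (2 distinct), len 2
add u: window [u, p, u] (2 distinct), len 3
add u: window [u, p, u, u] (2 distinct), len 4
add u: window [u, p, u, u, u] (2 distinct), len 5
add p: window [u, p, u, u, u, p] (2 distinct), len 6
add a: window [p, a] (2 distinct), len 2
add u: window [a, u] (2 distinct), len 2
Longest length with ≤2 distinct: 6.

6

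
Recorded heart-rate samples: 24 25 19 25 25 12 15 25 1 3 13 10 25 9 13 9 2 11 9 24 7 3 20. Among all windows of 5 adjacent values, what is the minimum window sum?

[24, 25, 19, 25, 25] → sum 118
[25, 19, 25, 25, 12] → sum 106
[19, 25, 25, 12, 15] → sum 96
[25, 25, 12, 15, 25] → sum 102
[25, 12, 15, 25, 1] → sum 78
[12, 15, 25, 1, 3] → sum 56
[15, 25, 1, 3, 13] → sum 57
[25, 1, 3, 13, 10] → sum 52
[1, 3, 13, 10, 25] → sum 52
[3, 13, 10, 25, 9] → sum 60
[13, 10, 25, 9, 13] → sum 70
[10, 25, 9, 13, 9] → sum 66
[25, 9, 13, 9, 2] → sum 58
[9, 13, 9, 2, 11] → sum 44
[13, 9, 2, 11, 9] → sum 44
[9, 2, 11, 9, 24] → sum 55
[2, 11, 9, 24, 7] → sum 53
[11, 9, 24, 7, 3] → sum 54
[9, 24, 7, 3, 20] → sum 63
Minimum of these is 44.

44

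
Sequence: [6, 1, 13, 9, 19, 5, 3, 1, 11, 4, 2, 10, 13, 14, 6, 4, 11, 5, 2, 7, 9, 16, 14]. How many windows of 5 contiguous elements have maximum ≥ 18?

5

6 1 13 9 19 → max 19  ≥ 18 ✓
1 13 9 19 5 → max 19  ≥ 18 ✓
13 9 19 5 3 → max 19  ≥ 18 ✓
9 19 5 3 1 → max 19  ≥ 18 ✓
19 5 3 1 11 → max 19  ≥ 18 ✓
5 3 1 11 4 → max 11
3 1 11 4 2 → max 11
1 11 4 2 10 → max 11
11 4 2 10 13 → max 13
4 2 10 13 14 → max 14
2 10 13 14 6 → max 14
10 13 14 6 4 → max 14
13 14 6 4 11 → max 14
14 6 4 11 5 → max 14
6 4 11 5 2 → max 11
4 11 5 2 7 → max 11
11 5 2 7 9 → max 11
5 2 7 9 16 → max 16
2 7 9 16 14 → max 16
5 windows satisfy the condition.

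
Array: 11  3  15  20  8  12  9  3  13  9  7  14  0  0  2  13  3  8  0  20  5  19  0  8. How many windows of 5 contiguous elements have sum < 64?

(11, 3, 15, 20, 8) → sum 57  < 64 ✓
(3, 15, 20, 8, 12) → sum 58  < 64 ✓
(15, 20, 8, 12, 9) → sum 64
(20, 8, 12, 9, 3) → sum 52  < 64 ✓
(8, 12, 9, 3, 13) → sum 45  < 64 ✓
(12, 9, 3, 13, 9) → sum 46  < 64 ✓
(9, 3, 13, 9, 7) → sum 41  < 64 ✓
(3, 13, 9, 7, 14) → sum 46  < 64 ✓
(13, 9, 7, 14, 0) → sum 43  < 64 ✓
(9, 7, 14, 0, 0) → sum 30  < 64 ✓
(7, 14, 0, 0, 2) → sum 23  < 64 ✓
(14, 0, 0, 2, 13) → sum 29  < 64 ✓
(0, 0, 2, 13, 3) → sum 18  < 64 ✓
(0, 2, 13, 3, 8) → sum 26  < 64 ✓
(2, 13, 3, 8, 0) → sum 26  < 64 ✓
(13, 3, 8, 0, 20) → sum 44  < 64 ✓
(3, 8, 0, 20, 5) → sum 36  < 64 ✓
(8, 0, 20, 5, 19) → sum 52  < 64 ✓
(0, 20, 5, 19, 0) → sum 44  < 64 ✓
(20, 5, 19, 0, 8) → sum 52  < 64 ✓
19 windows satisfy the condition.

19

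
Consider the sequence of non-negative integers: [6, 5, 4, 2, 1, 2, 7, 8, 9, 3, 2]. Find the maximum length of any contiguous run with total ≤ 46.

10

Extend to the right; shrink from the left whenever the sum exceeds 46:
[6] sum 6 len 1
[6, 5] sum 11 len 2
[6, 5, 4] sum 15 len 3
[6, 5, 4, 2] sum 17 len 4
[6, 5, 4, 2, 1] sum 18 len 5
[6, 5, 4, 2, 1, 2] sum 20 len 6
[6, 5, 4, 2, 1, 2, 7] sum 27 len 7
[6, 5, 4, 2, 1, 2, 7, 8] sum 35 len 8
[6, 5, 4, 2, 1, 2, 7, 8, 9] sum 44 len 9
[5, 4, 2, 1, 2, 7, 8, 9, 3] sum 41 len 9
[5, 4, 2, 1, 2, 7, 8, 9, 3, 2] sum 43 len 10
Longest length seen: 10.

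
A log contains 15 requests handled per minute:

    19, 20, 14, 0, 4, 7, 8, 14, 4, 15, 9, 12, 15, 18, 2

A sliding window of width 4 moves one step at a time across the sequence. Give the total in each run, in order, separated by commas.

[19, 20, 14, 0] → sum 53
[20, 14, 0, 4] → sum 38
[14, 0, 4, 7] → sum 25
[0, 4, 7, 8] → sum 19
[4, 7, 8, 14] → sum 33
[7, 8, 14, 4] → sum 33
[8, 14, 4, 15] → sum 41
[14, 4, 15, 9] → sum 42
[4, 15, 9, 12] → sum 40
[15, 9, 12, 15] → sum 51
[9, 12, 15, 18] → sum 54
[12, 15, 18, 2] → sum 47

53, 38, 25, 19, 33, 33, 41, 42, 40, 51, 54, 47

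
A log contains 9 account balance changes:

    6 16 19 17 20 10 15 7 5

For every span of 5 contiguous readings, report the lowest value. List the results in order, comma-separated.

6, 10, 10, 7, 5

6 16 19 17 20 → min 6
16 19 17 20 10 → min 10
19 17 20 10 15 → min 10
17 20 10 15 7 → min 7
20 10 15 7 5 → min 5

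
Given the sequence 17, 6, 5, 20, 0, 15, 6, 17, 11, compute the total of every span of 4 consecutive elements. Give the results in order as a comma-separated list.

17 6 5 20 → sum 48
6 5 20 0 → sum 31
5 20 0 15 → sum 40
20 0 15 6 → sum 41
0 15 6 17 → sum 38
15 6 17 11 → sum 49

48, 31, 40, 41, 38, 49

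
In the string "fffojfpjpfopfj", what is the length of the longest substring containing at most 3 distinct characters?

6

add f: window [f] (1 distinct), len 1
add f: window [f, f] (1 distinct), len 2
add f: window [f, f, f] (1 distinct), len 3
add o: window [f, f, f, o] (2 distinct), len 4
add j: window [f, f, f, o, j] (3 distinct), len 5
add f: window [f, f, f, o, j, f] (3 distinct), len 6
add p: window [j, f, p] (3 distinct), len 3
add j: window [j, f, p, j] (3 distinct), len 4
add p: window [j, f, p, j, p] (3 distinct), len 5
add f: window [j, f, p, j, p, f] (3 distinct), len 6
add o: window [p, f, o] (3 distinct), len 3
add p: window [p, f, o, p] (3 distinct), len 4
add f: window [p, f, o, p, f] (3 distinct), len 5
add j: window [p, f, j] (3 distinct), len 3
Longest length with ≤3 distinct: 6.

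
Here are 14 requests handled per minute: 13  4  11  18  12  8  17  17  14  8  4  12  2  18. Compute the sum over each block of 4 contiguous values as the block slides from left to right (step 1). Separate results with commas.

46, 45, 49, 55, 54, 56, 56, 43, 38, 26, 36

13 4 11 18 → sum 46
4 11 18 12 → sum 45
11 18 12 8 → sum 49
18 12 8 17 → sum 55
12 8 17 17 → sum 54
8 17 17 14 → sum 56
17 17 14 8 → sum 56
17 14 8 4 → sum 43
14 8 4 12 → sum 38
8 4 12 2 → sum 26
4 12 2 18 → sum 36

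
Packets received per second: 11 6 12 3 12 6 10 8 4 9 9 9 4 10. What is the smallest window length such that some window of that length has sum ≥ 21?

3

add 11: running sum 11 < 21
add 6: running sum 17 < 21
add 12: shortest ending here [11, 6, 12] sum 29, len 3
add 3: shortest ending here [6, 12, 3] sum 21, len 3
add 12: shortest ending here [12, 3, 12] sum 27, len 3
add 6: shortest ending here [3, 12, 6] sum 21, len 3
add 10: shortest ending here [12, 6, 10] sum 28, len 3
add 8: shortest ending here [6, 10, 8] sum 24, len 3
add 4: shortest ending here [10, 8, 4] sum 22, len 3
add 9: shortest ending here [8, 4, 9] sum 21, len 3
add 9: shortest ending here [4, 9, 9] sum 22, len 3
add 9: shortest ending here [9, 9, 9] sum 27, len 3
add 4: shortest ending here [9, 9, 4] sum 22, len 3
add 10: shortest ending here [9, 4, 10] sum 23, len 3
Shortest qualifying length: 3.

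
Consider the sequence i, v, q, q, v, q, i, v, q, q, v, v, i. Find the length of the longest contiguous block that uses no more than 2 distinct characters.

[i] 1 distinct, len 1
[i, v] 2 distinct, len 2
[v, q] 2 distinct, len 2
[v, q, q] 2 distinct, len 3
[v, q, q, v] 2 distinct, len 4
[v, q, q, v, q] 2 distinct, len 5
[q, i] 2 distinct, len 2
[i, v] 2 distinct, len 2
[v, q] 2 distinct, len 2
[v, q, q] 2 distinct, len 3
[v, q, q, v] 2 distinct, len 4
[v, q, q, v, v] 2 distinct, len 5
[v, v, i] 2 distinct, len 3
Longest length with ≤2 distinct: 5.

5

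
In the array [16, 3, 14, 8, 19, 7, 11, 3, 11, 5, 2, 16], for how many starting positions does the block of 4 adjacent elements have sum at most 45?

(16, 3, 14, 8) → sum 41  ≤ 45 ✓
(3, 14, 8, 19) → sum 44  ≤ 45 ✓
(14, 8, 19, 7) → sum 48
(8, 19, 7, 11) → sum 45  ≤ 45 ✓
(19, 7, 11, 3) → sum 40  ≤ 45 ✓
(7, 11, 3, 11) → sum 32  ≤ 45 ✓
(11, 3, 11, 5) → sum 30  ≤ 45 ✓
(3, 11, 5, 2) → sum 21  ≤ 45 ✓
(11, 5, 2, 16) → sum 34  ≤ 45 ✓
8 windows satisfy the condition.

8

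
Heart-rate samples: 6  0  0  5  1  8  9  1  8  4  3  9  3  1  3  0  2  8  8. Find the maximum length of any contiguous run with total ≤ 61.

16

Extend to the right; shrink from the left whenever the sum exceeds 61:
→ 6: sum 6, len 1
→ 0: sum 6, len 2
→ 0: sum 6, len 3
→ 5: sum 11, len 4
→ 1: sum 12, len 5
→ 8: sum 20, len 6
→ 9: sum 29, len 7
→ 1: sum 30, len 8
→ 8: sum 38, len 9
→ 4: sum 42, len 10
→ 3: sum 45, len 11
→ 9: sum 54, len 12
→ 3: sum 57, len 13
→ 1: sum 58, len 14
→ 3: sum 61, len 15
→ 0: sum 61, len 16
→ 2 (dropped 6): sum 57, len 16
→ 8 (dropped 0, 0, 5): sum 60, len 14
→ 8 (dropped 1, 8): sum 59, len 13
Longest length seen: 16.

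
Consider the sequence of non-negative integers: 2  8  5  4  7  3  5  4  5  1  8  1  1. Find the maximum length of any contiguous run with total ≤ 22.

→ 2: sum 2, len 1
→ 8: sum 10, len 2
→ 5: sum 15, len 3
→ 4: sum 19, len 4
→ 7 (dropped 2, 8): sum 16, len 3
→ 3: sum 19, len 4
→ 5 (dropped 5): sum 19, len 4
→ 4 (dropped 4): sum 19, len 4
→ 5 (dropped 7): sum 17, len 4
→ 1: sum 18, len 5
→ 8 (dropped 3, 5): sum 18, len 4
→ 1: sum 19, len 5
→ 1: sum 20, len 6
Longest length seen: 6.

6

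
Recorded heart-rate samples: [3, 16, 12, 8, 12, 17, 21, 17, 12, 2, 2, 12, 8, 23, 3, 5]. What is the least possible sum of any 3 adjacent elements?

16

3 16 12 → sum 31
16 12 8 → sum 36
12 8 12 → sum 32
8 12 17 → sum 37
12 17 21 → sum 50
17 21 17 → sum 55
21 17 12 → sum 50
17 12 2 → sum 31
12 2 2 → sum 16
2 2 12 → sum 16
2 12 8 → sum 22
12 8 23 → sum 43
8 23 3 → sum 34
23 3 5 → sum 31
Least of these is 16.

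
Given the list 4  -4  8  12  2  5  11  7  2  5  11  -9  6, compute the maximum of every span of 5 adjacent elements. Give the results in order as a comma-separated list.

12, 12, 12, 12, 11, 11, 11, 11, 11

4 -4 8 12 2 → max 12
-4 8 12 2 5 → max 12
8 12 2 5 11 → max 12
12 2 5 11 7 → max 12
2 5 11 7 2 → max 11
5 11 7 2 5 → max 11
11 7 2 5 11 → max 11
7 2 5 11 -9 → max 11
2 5 11 -9 6 → max 11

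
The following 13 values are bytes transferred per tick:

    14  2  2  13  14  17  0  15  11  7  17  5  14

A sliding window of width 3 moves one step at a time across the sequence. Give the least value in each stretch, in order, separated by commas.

14 2 2 → min 2
2 2 13 → min 2
2 13 14 → min 2
13 14 17 → min 13
14 17 0 → min 0
17 0 15 → min 0
0 15 11 → min 0
15 11 7 → min 7
11 7 17 → min 7
7 17 5 → min 5
17 5 14 → min 5

2, 2, 2, 13, 0, 0, 0, 7, 7, 5, 5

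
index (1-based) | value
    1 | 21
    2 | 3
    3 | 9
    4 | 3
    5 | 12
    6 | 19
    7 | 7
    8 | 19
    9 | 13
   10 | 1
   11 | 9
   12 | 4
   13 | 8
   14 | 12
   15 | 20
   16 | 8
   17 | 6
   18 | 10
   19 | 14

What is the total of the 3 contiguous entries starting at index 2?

15

Elements at indices 2..4: 3, 9, 3
sum(3, 9, 3) = 15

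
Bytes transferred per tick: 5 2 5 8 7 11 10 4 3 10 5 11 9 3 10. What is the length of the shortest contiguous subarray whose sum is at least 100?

15

add 5: running sum 5 < 100
add 2: running sum 7 < 100
add 5: running sum 12 < 100
add 8: running sum 20 < 100
add 7: running sum 27 < 100
add 11: running sum 38 < 100
add 10: running sum 48 < 100
add 4: running sum 52 < 100
add 3: running sum 55 < 100
add 10: running sum 65 < 100
add 5: running sum 70 < 100
add 11: running sum 81 < 100
add 9: running sum 90 < 100
add 3: running sum 93 < 100
end 14: [5, 2, 5, 8, 7, 11, 10, 4, 3, 10, 5, 11, 9, 3, 10] sum 103, len 15
Shortest qualifying length: 15.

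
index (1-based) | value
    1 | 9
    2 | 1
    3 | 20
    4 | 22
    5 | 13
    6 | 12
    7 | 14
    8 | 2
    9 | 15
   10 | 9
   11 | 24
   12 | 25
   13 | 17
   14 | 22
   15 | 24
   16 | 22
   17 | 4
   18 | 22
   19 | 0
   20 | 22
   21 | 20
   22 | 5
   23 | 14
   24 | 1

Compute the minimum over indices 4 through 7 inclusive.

12

Elements at indices 4..7: 22, 13, 12, 14
min(22, 13, 12, 14) = 12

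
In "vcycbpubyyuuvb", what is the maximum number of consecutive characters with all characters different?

5

[v] len 1
[v, c] len 2
[v, c, y] len 3
[y, c] len 2
[y, c, b] len 3
[y, c, b, p] len 4
[y, c, b, p, u] len 5
[p, u, b] len 3
[p, u, b, y] len 4
[y] len 1
[y, u] len 2
[u] len 1
[u, v] len 2
[u, v, b] len 3
Longest all-distinct length: 5.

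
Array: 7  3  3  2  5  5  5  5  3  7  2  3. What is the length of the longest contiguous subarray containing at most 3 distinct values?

8

Extend right; when distinct count exceeds 3, shrink from the left:
[7] 1 distinct, len 1
[7, 3] 2 distinct, len 2
[7, 3, 3] 2 distinct, len 3
[7, 3, 3, 2] 3 distinct, len 4
[3, 3, 2, 5] 3 distinct, len 4
[3, 3, 2, 5, 5] 3 distinct, len 5
[3, 3, 2, 5, 5, 5] 3 distinct, len 6
[3, 3, 2, 5, 5, 5, 5] 3 distinct, len 7
[3, 3, 2, 5, 5, 5, 5, 3] 3 distinct, len 8
[5, 5, 5, 5, 3, 7] 3 distinct, len 6
[3, 7, 2] 3 distinct, len 3
[3, 7, 2, 3] 3 distinct, len 4
Longest length with ≤3 distinct: 8.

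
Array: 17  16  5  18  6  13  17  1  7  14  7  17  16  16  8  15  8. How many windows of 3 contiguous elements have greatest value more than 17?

(17, 16, 5) → max 17
(16, 5, 18) → max 18  > 17 ✓
(5, 18, 6) → max 18  > 17 ✓
(18, 6, 13) → max 18  > 17 ✓
(6, 13, 17) → max 17
(13, 17, 1) → max 17
(17, 1, 7) → max 17
(1, 7, 14) → max 14
(7, 14, 7) → max 14
(14, 7, 17) → max 17
(7, 17, 16) → max 17
(17, 16, 16) → max 17
(16, 16, 8) → max 16
(16, 8, 15) → max 16
(8, 15, 8) → max 15
3 windows satisfy the condition.

3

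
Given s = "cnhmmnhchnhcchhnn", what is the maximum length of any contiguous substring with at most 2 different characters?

5

add c: window [c] (1 distinct), len 1
add n: window [c, n] (2 distinct), len 2
add h: window [n, h] (2 distinct), len 2
add m: window [h, m] (2 distinct), len 2
add m: window [h, m, m] (2 distinct), len 3
add n: window [m, m, n] (2 distinct), len 3
add h: window [n, h] (2 distinct), len 2
add c: window [h, c] (2 distinct), len 2
add h: window [h, c, h] (2 distinct), len 3
add n: window [h, n] (2 distinct), len 2
add h: window [h, n, h] (2 distinct), len 3
add c: window [h, c] (2 distinct), len 2
add c: window [h, c, c] (2 distinct), len 3
add h: window [h, c, c, h] (2 distinct), len 4
add h: window [h, c, c, h, h] (2 distinct), len 5
add n: window [h, h, n] (2 distinct), len 3
add n: window [h, h, n, n] (2 distinct), len 4
Longest length with ≤2 distinct: 5.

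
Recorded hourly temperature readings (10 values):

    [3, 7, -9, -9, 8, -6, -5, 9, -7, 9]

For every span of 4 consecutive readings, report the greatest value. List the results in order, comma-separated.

3 7 -9 -9 → max 7
7 -9 -9 8 → max 8
-9 -9 8 -6 → max 8
-9 8 -6 -5 → max 8
8 -6 -5 9 → max 9
-6 -5 9 -7 → max 9
-5 9 -7 9 → max 9

7, 8, 8, 8, 9, 9, 9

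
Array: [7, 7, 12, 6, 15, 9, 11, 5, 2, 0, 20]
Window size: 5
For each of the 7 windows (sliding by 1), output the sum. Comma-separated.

47, 49, 53, 46, 42, 27, 38

Sliding a size-5 window across the 11 values:
[7, 7, 12, 6, 15] → sum 47
[7, 12, 6, 15, 9] → sum 49
[12, 6, 15, 9, 11] → sum 53
[6, 15, 9, 11, 5] → sum 46
[15, 9, 11, 5, 2] → sum 42
[9, 11, 5, 2, 0] → sum 27
[11, 5, 2, 0, 20] → sum 38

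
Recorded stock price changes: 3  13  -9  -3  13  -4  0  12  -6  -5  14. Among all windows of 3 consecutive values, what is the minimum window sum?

1

Window sums for each of the 9 positions:
[3, 13, -9] → sum 7
[13, -9, -3] → sum 1
[-9, -3, 13] → sum 1
[-3, 13, -4] → sum 6
[13, -4, 0] → sum 9
[-4, 0, 12] → sum 8
[0, 12, -6] → sum 6
[12, -6, -5] → sum 1
[-6, -5, 14] → sum 3
Minimum of these is 1.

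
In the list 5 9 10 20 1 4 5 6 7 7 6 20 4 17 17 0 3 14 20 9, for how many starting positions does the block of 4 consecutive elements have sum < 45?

[5, 9, 10, 20] → sum 44  < 45 ✓
[9, 10, 20, 1] → sum 40  < 45 ✓
[10, 20, 1, 4] → sum 35  < 45 ✓
[20, 1, 4, 5] → sum 30  < 45 ✓
[1, 4, 5, 6] → sum 16  < 45 ✓
[4, 5, 6, 7] → sum 22  < 45 ✓
[5, 6, 7, 7] → sum 25  < 45 ✓
[6, 7, 7, 6] → sum 26  < 45 ✓
[7, 7, 6, 20] → sum 40  < 45 ✓
[7, 6, 20, 4] → sum 37  < 45 ✓
[6, 20, 4, 17] → sum 47
[20, 4, 17, 17] → sum 58
[4, 17, 17, 0] → sum 38  < 45 ✓
[17, 17, 0, 3] → sum 37  < 45 ✓
[17, 0, 3, 14] → sum 34  < 45 ✓
[0, 3, 14, 20] → sum 37  < 45 ✓
[3, 14, 20, 9] → sum 46
14 windows satisfy the condition.

14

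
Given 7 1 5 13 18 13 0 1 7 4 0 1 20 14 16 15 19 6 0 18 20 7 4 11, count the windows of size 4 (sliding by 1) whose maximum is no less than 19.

12

[7, 1, 5, 13] → max 13
[1, 5, 13, 18] → max 18
[5, 13, 18, 13] → max 18
[13, 18, 13, 0] → max 18
[18, 13, 0, 1] → max 18
[13, 0, 1, 7] → max 13
[0, 1, 7, 4] → max 7
[1, 7, 4, 0] → max 7
[7, 4, 0, 1] → max 7
[4, 0, 1, 20] → max 20  ≥ 19 ✓
[0, 1, 20, 14] → max 20  ≥ 19 ✓
[1, 20, 14, 16] → max 20  ≥ 19 ✓
[20, 14, 16, 15] → max 20  ≥ 19 ✓
[14, 16, 15, 19] → max 19  ≥ 19 ✓
[16, 15, 19, 6] → max 19  ≥ 19 ✓
[15, 19, 6, 0] → max 19  ≥ 19 ✓
[19, 6, 0, 18] → max 19  ≥ 19 ✓
[6, 0, 18, 20] → max 20  ≥ 19 ✓
[0, 18, 20, 7] → max 20  ≥ 19 ✓
[18, 20, 7, 4] → max 20  ≥ 19 ✓
[20, 7, 4, 11] → max 20  ≥ 19 ✓
12 windows satisfy the condition.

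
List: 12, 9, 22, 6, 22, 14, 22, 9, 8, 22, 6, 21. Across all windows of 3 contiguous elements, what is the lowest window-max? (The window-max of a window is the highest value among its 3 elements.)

Each size-3 window and its max:
[12, 9, 22] → max 22
[9, 22, 6] → max 22
[22, 6, 22] → max 22
[6, 22, 14] → max 22
[22, 14, 22] → max 22
[14, 22, 9] → max 22
[22, 9, 8] → max 22
[9, 8, 22] → max 22
[8, 22, 6] → max 22
[22, 6, 21] → max 22
Lowest of these is 22.

22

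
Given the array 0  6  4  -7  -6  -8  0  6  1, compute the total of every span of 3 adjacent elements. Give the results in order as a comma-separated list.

[0, 6, 4] → sum 10
[6, 4, -7] → sum 3
[4, -7, -6] → sum -9
[-7, -6, -8] → sum -21
[-6, -8, 0] → sum -14
[-8, 0, 6] → sum -2
[0, 6, 1] → sum 7

10, 3, -9, -21, -14, -2, 7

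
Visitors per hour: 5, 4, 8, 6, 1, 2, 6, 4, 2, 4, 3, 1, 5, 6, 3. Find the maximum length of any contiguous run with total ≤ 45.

12

add 5: [5] sum 5, len 1
add 4: [5, 4] sum 9, len 2
add 8: [5, 4, 8] sum 17, len 3
add 6: [5, 4, 8, 6] sum 23, len 4
add 1: [5, 4, 8, 6, 1] sum 24, len 5
add 2: [5, 4, 8, 6, 1, 2] sum 26, len 6
add 6: [5, 4, 8, 6, 1, 2, 6] sum 32, len 7
add 4: [5, 4, 8, 6, 1, 2, 6, 4] sum 36, len 8
add 2: [5, 4, 8, 6, 1, 2, 6, 4, 2] sum 38, len 9
add 4: [5, 4, 8, 6, 1, 2, 6, 4, 2, 4] sum 42, len 10
add 3: [5, 4, 8, 6, 1, 2, 6, 4, 2, 4, 3] sum 45, len 11
add 1: [4, 8, 6, 1, 2, 6, 4, 2, 4, 3, 1] sum 41, len 11
add 5: [8, 6, 1, 2, 6, 4, 2, 4, 3, 1, 5] sum 42, len 11
add 6: [6, 1, 2, 6, 4, 2, 4, 3, 1, 5, 6] sum 40, len 11
add 3: [6, 1, 2, 6, 4, 2, 4, 3, 1, 5, 6, 3] sum 43, len 12
Longest length seen: 12.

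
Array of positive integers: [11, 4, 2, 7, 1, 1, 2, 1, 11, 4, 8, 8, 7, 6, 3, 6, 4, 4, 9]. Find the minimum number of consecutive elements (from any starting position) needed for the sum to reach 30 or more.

4

Extend right; whenever the sum reaches 30, record the length and shrink from the left:
add 11: running sum 11 < 30
add 4: running sum 15 < 30
add 2: running sum 17 < 30
add 7: running sum 24 < 30
add 1: running sum 25 < 30
add 1: running sum 26 < 30
add 2: running sum 28 < 30
add 1: running sum 29 < 30
end 8: [11, 4, 2, 7, 1, 1, 2, 1, 11] sum 40, len 9
end 9: [4, 2, 7, 1, 1, 2, 1, 11, 4] sum 33, len 9
end 10: [7, 1, 1, 2, 1, 11, 4, 8] sum 35, len 8
end 11: [11, 4, 8, 8] sum 31, len 4
end 12: [11, 4, 8, 8, 7] sum 38, len 5
end 13: [4, 8, 8, 7, 6] sum 33, len 5
end 14: [8, 8, 7, 6, 3] sum 32, len 5
end 15: [8, 7, 6, 3, 6] sum 30, len 5
end 16: [8, 7, 6, 3, 6, 4] sum 34, len 6
end 17: [7, 6, 3, 6, 4, 4] sum 30, len 6
end 18: [6, 3, 6, 4, 4, 9] sum 32, len 6
Shortest qualifying length: 4.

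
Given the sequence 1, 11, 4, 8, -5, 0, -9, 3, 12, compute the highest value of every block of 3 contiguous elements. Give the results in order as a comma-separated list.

11, 11, 8, 8, 0, 3, 12

[1, 11, 4] → max 11
[11, 4, 8] → max 11
[4, 8, -5] → max 8
[8, -5, 0] → max 8
[-5, 0, -9] → max 0
[0, -9, 3] → max 3
[-9, 3, 12] → max 12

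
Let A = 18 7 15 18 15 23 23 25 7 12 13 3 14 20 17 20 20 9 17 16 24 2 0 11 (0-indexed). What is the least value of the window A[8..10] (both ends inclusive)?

7

Elements at indices 8..10: 7, 12, 13
min(7, 12, 13) = 7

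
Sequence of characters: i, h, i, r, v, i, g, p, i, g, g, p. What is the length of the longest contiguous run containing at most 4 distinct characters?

8

[i] 1 distinct, len 1
[i, h] 2 distinct, len 2
[i, h, i] 2 distinct, len 3
[i, h, i, r] 3 distinct, len 4
[i, h, i, r, v] 4 distinct, len 5
[i, h, i, r, v, i] 4 distinct, len 6
[i, r, v, i, g] 4 distinct, len 5
[v, i, g, p] 4 distinct, len 4
[v, i, g, p, i] 4 distinct, len 5
[v, i, g, p, i, g] 4 distinct, len 6
[v, i, g, p, i, g, g] 4 distinct, len 7
[v, i, g, p, i, g, g, p] 4 distinct, len 8
Longest length with ≤4 distinct: 8.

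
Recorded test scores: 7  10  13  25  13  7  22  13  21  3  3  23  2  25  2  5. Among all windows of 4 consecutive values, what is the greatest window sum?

67

Each size-4 window and its sum:
[7, 10, 13, 25] → sum 55
[10, 13, 25, 13] → sum 61
[13, 25, 13, 7] → sum 58
[25, 13, 7, 22] → sum 67
[13, 7, 22, 13] → sum 55
[7, 22, 13, 21] → sum 63
[22, 13, 21, 3] → sum 59
[13, 21, 3, 3] → sum 40
[21, 3, 3, 23] → sum 50
[3, 3, 23, 2] → sum 31
[3, 23, 2, 25] → sum 53
[23, 2, 25, 2] → sum 52
[2, 25, 2, 5] → sum 34
Greatest of these is 67.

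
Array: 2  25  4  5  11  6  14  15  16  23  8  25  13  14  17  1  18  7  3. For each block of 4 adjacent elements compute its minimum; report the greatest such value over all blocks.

14

Window mins for each of the 16 positions:
[2, 25, 4, 5] → min 2
[25, 4, 5, 11] → min 4
[4, 5, 11, 6] → min 4
[5, 11, 6, 14] → min 5
[11, 6, 14, 15] → min 6
[6, 14, 15, 16] → min 6
[14, 15, 16, 23] → min 14
[15, 16, 23, 8] → min 8
[16, 23, 8, 25] → min 8
[23, 8, 25, 13] → min 8
[8, 25, 13, 14] → min 8
[25, 13, 14, 17] → min 13
[13, 14, 17, 1] → min 1
[14, 17, 1, 18] → min 1
[17, 1, 18, 7] → min 1
[1, 18, 7, 3] → min 1
Greatest of these is 14.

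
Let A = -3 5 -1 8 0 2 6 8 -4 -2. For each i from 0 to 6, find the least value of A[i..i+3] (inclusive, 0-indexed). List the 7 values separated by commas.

-3, -1, -1, 0, 0, -4, -4

Sliding a size-4 window across the 10 values:
[-3, 5, -1, 8] → min -3
[5, -1, 8, 0] → min -1
[-1, 8, 0, 2] → min -1
[8, 0, 2, 6] → min 0
[0, 2, 6, 8] → min 0
[2, 6, 8, -4] → min -4
[6, 8, -4, -2] → min -4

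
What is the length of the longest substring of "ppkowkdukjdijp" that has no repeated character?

5

add p: [p] len 1
add p (repeat p, move left end past it): [p] len 1
add k: [p, k] len 2
add o: [p, k, o] len 3
add w: [p, k, o, w] len 4
add k (repeat k, move left end past it): [o, w, k] len 3
add d: [o, w, k, d] len 4
add u: [o, w, k, d, u] len 5
add k (repeat k, move left end past it): [d, u, k] len 3
add j: [d, u, k, j] len 4
add d (repeat d, move left end past it): [u, k, j, d] len 4
add i: [u, k, j, d, i] len 5
add j (repeat j, move left end past it): [d, i, j] len 3
add p: [d, i, j, p] len 4
Longest all-distinct length: 5.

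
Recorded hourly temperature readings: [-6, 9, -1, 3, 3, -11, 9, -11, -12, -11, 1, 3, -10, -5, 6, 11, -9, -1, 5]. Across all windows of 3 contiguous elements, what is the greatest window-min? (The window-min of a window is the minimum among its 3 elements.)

-1

Each size-3 window and its min:
[-6, 9, -1] → min -6
[9, -1, 3] → min -1
[-1, 3, 3] → min -1
[3, 3, -11] → min -11
[3, -11, 9] → min -11
[-11, 9, -11] → min -11
[9, -11, -12] → min -12
[-11, -12, -11] → min -12
[-12, -11, 1] → min -12
[-11, 1, 3] → min -11
[1, 3, -10] → min -10
[3, -10, -5] → min -10
[-10, -5, 6] → min -10
[-5, 6, 11] → min -5
[6, 11, -9] → min -9
[11, -9, -1] → min -9
[-9, -1, 5] → min -9
Greatest of these is -1.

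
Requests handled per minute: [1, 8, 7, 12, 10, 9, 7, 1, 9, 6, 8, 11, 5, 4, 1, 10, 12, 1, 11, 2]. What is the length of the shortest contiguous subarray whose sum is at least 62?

8

add 1: running sum 1 < 62
add 8: running sum 9 < 62
add 7: running sum 16 < 62
add 12: running sum 28 < 62
add 10: running sum 38 < 62
add 9: running sum 47 < 62
add 7: running sum 54 < 62
add 1: running sum 55 < 62
add 9: shortest ending here [8, 7, 12, 10, 9, 7, 1, 9] sum 63, len 8
add 6: shortest ending here [8, 7, 12, 10, 9, 7, 1, 9, 6] sum 69, len 9
add 8: shortest ending here [12, 10, 9, 7, 1, 9, 6, 8] sum 62, len 8
add 11: shortest ending here [12, 10, 9, 7, 1, 9, 6, 8, 11] sum 73, len 9
add 5: shortest ending here [10, 9, 7, 1, 9, 6, 8, 11, 5] sum 66, len 9
add 4: shortest ending here [10, 9, 7, 1, 9, 6, 8, 11, 5, 4] sum 70, len 10
add 1: shortest ending here [10, 9, 7, 1, 9, 6, 8, 11, 5, 4, 1] sum 71, len 11
add 10: shortest ending here [7, 1, 9, 6, 8, 11, 5, 4, 1, 10] sum 62, len 10
add 12: shortest ending here [9, 6, 8, 11, 5, 4, 1, 10, 12] sum 66, len 9
add 1: shortest ending here [9, 6, 8, 11, 5, 4, 1, 10, 12, 1] sum 67, len 10
add 11: shortest ending here [8, 11, 5, 4, 1, 10, 12, 1, 11] sum 63, len 9
add 2: shortest ending here [8, 11, 5, 4, 1, 10, 12, 1, 11, 2] sum 65, len 10
Shortest qualifying length: 8.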